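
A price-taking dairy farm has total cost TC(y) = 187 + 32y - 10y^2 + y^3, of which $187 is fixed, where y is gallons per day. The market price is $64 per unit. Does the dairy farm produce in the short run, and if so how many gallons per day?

Produce at y = 8

From TC, MC = TC'(y) = 32 - 20y + 3y^2 and AVC = VC/y = 32 - 10y + y^2.
The AVC parabola has its vertex at y = 10/2 = 5, where AVC = 32 - 10·5 + 5^2 = $7.
P = $64 exceeds min AVC = $7, so the firm stays open.
Solving P = MC: -32 - 20y + 3y^2 = 0 ⇒ y = -4/3 or 8. On the upward-sloping branch, y* = 8.
Check: AVC at y = 8 is $16 ≤ P, so revenue covers variable cost.
Profit = P·y − TC = 64·8 − 315 = $197.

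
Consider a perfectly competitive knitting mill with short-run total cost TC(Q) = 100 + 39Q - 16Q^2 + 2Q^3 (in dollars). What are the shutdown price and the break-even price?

Shutdown price = $7; break-even price = $29

Shutdown price = min AVC. AVC = 39 - 16Q + 2Q^2, with vertex at Q = 4 and minimum $7.
ATC = 100/Q + 39 - 16Q + 2Q^2. Setting dATC/dQ = −100/Q^2 − 16 + 4Q = 0 gives Q = 5 (since 4·5^3 − 16·5^2 = 100).
min ATC = 100/5 + 39 − 16·5 + 2·5^2 = $29. That is the break-even price.
Between these two prices the firm operates at a loss; above $29 it earns a profit.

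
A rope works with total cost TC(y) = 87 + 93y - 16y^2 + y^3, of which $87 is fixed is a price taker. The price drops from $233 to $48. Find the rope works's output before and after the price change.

AVC = 93 - 16y + y^2, minimized at y = 8 where min AVC = $29. MC = 93 - 32y + 3y^2.
With P = $233 above the shutdown price, P = MC gives y = 14.
At P = $48 ≥ min AVC, set P = MC: y = 9. The firm stays open but cuts output.

Output falls from 14 to 9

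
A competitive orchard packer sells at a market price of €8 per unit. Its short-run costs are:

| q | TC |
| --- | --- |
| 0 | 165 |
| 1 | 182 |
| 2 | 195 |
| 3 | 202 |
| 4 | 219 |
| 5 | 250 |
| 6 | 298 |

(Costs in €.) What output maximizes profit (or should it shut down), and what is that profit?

q = 0 (shut down); profit = -€165

Compute π = P·q − TC at each output: q=0: -165; q=1: -174; q=2: -179; q=3: -178; q=4: -187; q=5: -210; q=6: -250.
Profit is highest at q = 0. Equivalently, the lowest AVC in the table is 37/3 ≈ €12.33 at q = 3, and P = €8 falls below it — price never covers variable cost, so the firm shuts down and loses only its fixed cost.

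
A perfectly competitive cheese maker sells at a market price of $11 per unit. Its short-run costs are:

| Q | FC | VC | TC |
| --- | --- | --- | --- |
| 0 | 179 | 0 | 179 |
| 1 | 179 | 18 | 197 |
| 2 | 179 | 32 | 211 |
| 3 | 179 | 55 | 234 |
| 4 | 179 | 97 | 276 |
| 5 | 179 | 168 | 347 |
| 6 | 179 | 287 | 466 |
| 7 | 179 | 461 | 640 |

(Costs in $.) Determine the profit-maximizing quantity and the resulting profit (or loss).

Q = 0 (shut down); profit = -$179

Compute π = P·Q − TC at each output: Q=0: -179; Q=1: -186; Q=2: -189; Q=3: -201; Q=4: -232; Q=5: -292; Q=6: -400; Q=7: -563.
Profit is highest at Q = 0. Equivalently, the lowest AVC in the table is 32/2 ≈ $16 at Q = 2, and P = $11 falls below it — price never covers variable cost, so the firm shuts down and loses only its fixed cost.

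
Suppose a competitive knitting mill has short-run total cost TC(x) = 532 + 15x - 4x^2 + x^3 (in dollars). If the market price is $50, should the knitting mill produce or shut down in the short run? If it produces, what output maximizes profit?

Variable cost is VC = 15x - 4x^2 + x^3, so AVC = VC/x = 15 - 4x + x^2 and MC = dTC/dx = 15 - 8x + 3x^2.
AVC hits its minimum where MC = AVC, at x = 2, giving min AVC = 15 - 4·2 + 2^2 = $11.
P = $50 exceeds min AVC = $11, so the firm stays open.
Set P = MC: 50 = 15 - 8x + 3x^2 → -35 - 8x + 3x^2 = 0. The roots are x = -7/3 and x = 5; the profit-maximizing output is on the rising part of MC, so x* = 5.
Check: AVC at x = 5 is $20 ≤ P, so revenue covers variable cost.
Profit = P·x − TC = 50·5 − 632 = -$382, a loss, but smaller than the $532 fixed cost the firm would lose by shutting down.

Produce at x = 5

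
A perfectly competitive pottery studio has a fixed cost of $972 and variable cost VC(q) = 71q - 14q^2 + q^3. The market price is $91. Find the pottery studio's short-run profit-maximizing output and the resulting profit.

Profit = -$372 at q = 10

AVC = 71 - 14q + q^2 has its minimum $22 at q = 7; price $91 clears that bar, so the firm operates.
With MC = 71 - 28q + 3q^2, P = MC on the upward-sloping part at q* = 10.
TR = 91·10 = 910. TC = 972 + 310 = 1282. Profit = 910 − 1282 = -$372.
By producing, the firm covers all variable cost plus $600 of fixed cost; shutting down would lose the full $972.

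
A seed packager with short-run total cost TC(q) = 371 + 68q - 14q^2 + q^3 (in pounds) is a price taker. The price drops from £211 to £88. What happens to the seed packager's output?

MC = 68 - 28q + 3q^2; the shutdown threshold is min AVC = £19 (at q = 7).
At P = £211 ≥ min AVC, set P = MC on the rising branch: q = 13.
At P = £88 ≥ min AVC, set P = MC: q = 10. The firm stays open but cuts output.

Output falls from 13 to 10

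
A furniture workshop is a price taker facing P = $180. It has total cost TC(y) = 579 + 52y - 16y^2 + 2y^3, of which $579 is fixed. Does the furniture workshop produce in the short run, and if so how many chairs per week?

From TC, MC = TC'(y) = 52 - 32y + 6y^2 and AVC = VC/y = 52 - 16y + 2y^2.
AVC is minimized where dAVC/dy = -16 + 4y = 0, at y = 4; min AVC = 52 - 16·4 + 2·4^2 = $20.
Because $180 ≥ $20, revenue can cover variable cost; the firm operates.
Solving P = MC: -128 - 32y + 6y^2 = 0 ⇒ y = -8/3 or 8. On the upward-sloping branch, y* = 8.
Check: AVC at y = 8 is $52 ≤ P, so revenue covers variable cost.
Profit = P·y − TC = 180·8 − 995 = $445.

Produce at y = 8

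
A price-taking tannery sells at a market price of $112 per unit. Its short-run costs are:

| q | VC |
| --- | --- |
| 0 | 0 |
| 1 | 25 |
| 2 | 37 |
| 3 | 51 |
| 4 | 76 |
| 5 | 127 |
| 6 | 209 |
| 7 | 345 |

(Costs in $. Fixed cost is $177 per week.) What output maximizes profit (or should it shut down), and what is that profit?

Compute π = P·q − TC at each output: q=0: -177; q=1: -90; q=2: 10; q=3: 108; q=4: 195; q=5: 256; q=6: 286; q=7: 262.
Profit is maximized at q = 6. AVC there is 209/6 = $34.83 ≤ P, so producing beats shutting down (which would give -$177).

q = 6; profit = $286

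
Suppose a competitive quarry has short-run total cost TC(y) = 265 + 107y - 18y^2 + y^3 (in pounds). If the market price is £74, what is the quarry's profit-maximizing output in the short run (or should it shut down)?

Produce at y = 11

Strip out fixed cost: VC = 107y - 18y^2 + y^3. Then AVC = 107 - 18y + y^2 and MC = 107 - 36y + 3y^2.
AVC is minimized where dAVC/dy = -18 + 2y = 0, at y = 9; min AVC = 107 - 18·9 + 9^2 = £26.
P = £74 exceeds min AVC = £26, so the firm stays open.
P = MC gives 33 - 36y + 3y^2 = 0, with roots 1 and 11. Take the larger (rising MC): y* = 11.
Check: AVC at y = 11 is £30 ≤ P, so revenue covers variable cost.
Profit = P·y − TC = 74·11 − 595 = £219.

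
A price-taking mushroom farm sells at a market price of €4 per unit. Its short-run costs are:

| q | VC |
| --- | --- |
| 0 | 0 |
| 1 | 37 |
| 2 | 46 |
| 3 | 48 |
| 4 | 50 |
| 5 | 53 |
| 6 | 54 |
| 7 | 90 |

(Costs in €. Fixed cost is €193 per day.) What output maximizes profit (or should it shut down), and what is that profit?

Profit at each row (π = 4q − TC): q=0: -193; q=1: -226; q=2: -231; q=3: -229; q=4: -227; q=5: -226; q=6: -223; q=7: -255.
Profit is highest at q = 0. Equivalently, the lowest AVC in the table is 54/6 ≈ €9 at q = 6, and P = €4 falls below it — price never covers variable cost, so the firm shuts down and loses only its fixed cost.

q = 0 (shut down); profit = -€193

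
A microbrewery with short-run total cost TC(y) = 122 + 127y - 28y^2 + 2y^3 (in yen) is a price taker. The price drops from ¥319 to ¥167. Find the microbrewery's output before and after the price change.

Output falls from 12 to 10

AVC = 127 - 28y + 2y^2, minimized at y = 7 where min AVC = ¥29. MC = 127 - 56y + 6y^2.
At P = ¥319 ≥ min AVC, set P = MC on the rising branch: y = 12.
At P = ¥167 ≥ min AVC, set P = MC: y = 10. The firm stays open but cuts output.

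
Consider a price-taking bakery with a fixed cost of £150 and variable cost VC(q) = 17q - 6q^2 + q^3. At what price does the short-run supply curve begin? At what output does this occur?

£8 per unit, at q = 3

Short-run supply begins at min AVC. From VC = 17q - 6q^2 + q^3, AVC = 17 - 6q + q^2.
dAVC/dq = -6 + 2q = 0 gives q = 3. min AVC = 17 - 6·3 + 3^2 = 8.
So the shutdown price is £8.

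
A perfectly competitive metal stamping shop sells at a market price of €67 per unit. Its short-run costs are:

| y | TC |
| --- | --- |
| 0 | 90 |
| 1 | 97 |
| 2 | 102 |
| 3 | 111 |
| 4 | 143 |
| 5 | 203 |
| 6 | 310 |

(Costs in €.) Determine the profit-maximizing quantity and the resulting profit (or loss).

Tabulate TR − TC: y=0: -90; y=1: -30; y=2: 32; y=3: 90; y=4: 125; y=5: 132; y=6: 92.
Profit is maximized at y = 5. AVC there is 113/5 = €22.60 ≤ P, so producing beats shutting down (which would give -€90).

y = 5; profit = €132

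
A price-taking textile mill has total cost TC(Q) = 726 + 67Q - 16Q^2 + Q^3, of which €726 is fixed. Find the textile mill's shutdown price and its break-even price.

Shutdown price = min AVC. AVC = 67 - 16Q + Q^2, with vertex at Q = 8 and minimum €3.
ATC = 726/Q + 67 - 16Q + Q^2. Setting dATC/dQ = −726/Q^2 − 16 + 2Q = 0 gives Q = 11 (since 2·11^3 − 16·11^2 = 726).
min ATC = 726/11 + 67 − 16·11 + 11^2 = €78. That is the break-even price.
Between these two prices the firm operates at a loss; above €78 it earns a profit.

Shutdown price = €3; break-even price = €78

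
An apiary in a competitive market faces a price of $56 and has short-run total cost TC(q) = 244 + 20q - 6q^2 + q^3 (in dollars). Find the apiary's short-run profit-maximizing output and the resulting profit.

AVC = 20 - 6q + q^2; min AVC = $11 at q = 3. Since P = $56 ≥ min AVC, the firm produces.
With MC = 20 - 12q + 3q^2, P = MC on the upward-sloping part at q* = 6.
TR = 56·6 = 336. TC = 244 + 120 = 364. Profit = 336 − 364 = -$28.
By producing, the firm covers all variable cost plus $216 of fixed cost; shutting down would lose the full $244.

Profit = -$28 at q = 6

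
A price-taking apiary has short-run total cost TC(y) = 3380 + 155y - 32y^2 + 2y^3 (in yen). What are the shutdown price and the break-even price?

Shutdown price = ¥27; break-even price = ¥337

Shutdown price = min AVC. AVC = 155 - 32y + 2y^2, with vertex at y = 8 and minimum ¥27.
ATC = 3380/y + 155 - 32y + 2y^2. Setting dATC/dy = −3380/y^2 − 32 + 4y = 0 gives y = 13 (since 4·13^3 − 32·13^2 = 3380).
min ATC = 3380/13 + 155 − 32·13 + 2·13^2 = ¥337. That is the break-even price.
Between these two prices the firm operates at a loss; above ¥337 it earns a profit.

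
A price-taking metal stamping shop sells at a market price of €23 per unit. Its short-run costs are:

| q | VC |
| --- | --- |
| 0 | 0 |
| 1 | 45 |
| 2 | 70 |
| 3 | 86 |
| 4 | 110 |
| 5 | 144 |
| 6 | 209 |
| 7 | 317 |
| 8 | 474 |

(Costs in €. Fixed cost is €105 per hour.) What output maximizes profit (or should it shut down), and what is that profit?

q = 0 (shut down); profit = -€105

Compute π = P·q − TC at each output: q=0: -105; q=1: -127; q=2: -129; q=3: -122; q=4: -123; q=5: -134; q=6: -176; q=7: -261; q=8: -395.
Profit is highest at q = 0. Equivalently, the lowest AVC in the table is 110/4 ≈ €27.50 at q = 4, and P = €23 falls below it — price never covers variable cost, so the firm shuts down and loses only its fixed cost.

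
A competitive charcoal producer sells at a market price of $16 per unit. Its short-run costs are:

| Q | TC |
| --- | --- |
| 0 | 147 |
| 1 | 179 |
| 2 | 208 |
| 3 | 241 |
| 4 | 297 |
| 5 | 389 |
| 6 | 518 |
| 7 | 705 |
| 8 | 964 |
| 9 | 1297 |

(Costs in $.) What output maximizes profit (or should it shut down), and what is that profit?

Tabulate TR − TC: Q=0: -147; Q=1: -163; Q=2: -176; Q=3: -193; Q=4: -233; Q=5: -309; Q=6: -422; Q=7: -593; Q=8: -836; Q=9: -1153.
Profit is highest at Q = 0. Equivalently, the lowest AVC in the table is 61/2 ≈ $30.50 at Q = 2, and P = $16 falls below it — price never covers variable cost, so the firm shuts down and loses only its fixed cost.

Q = 0 (shut down); profit = -$147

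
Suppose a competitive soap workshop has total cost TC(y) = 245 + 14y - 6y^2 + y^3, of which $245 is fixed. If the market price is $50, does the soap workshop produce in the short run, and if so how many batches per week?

Strip out fixed cost: VC = 14y - 6y^2 + y^3. Then AVC = 14 - 6y + y^2 and MC = 14 - 12y + 3y^2.
The AVC parabola has its vertex at y = 6/2 = 3, where AVC = 14 - 6·3 + 3^2 = $5.
P = $50 exceeds min AVC = $5, so the firm stays open.
P = MC gives -36 - 12y + 3y^2 = 0, with roots -2 and 6. Take the larger (rising MC): y* = 6.
Check: AVC at y = 6 is $14 ≤ P, so revenue covers variable cost.
Profit = P·y − TC = 50·6 − 329 = -$29, a loss, but smaller than the $245 fixed cost the firm would lose by shutting down.

Produce at y = 6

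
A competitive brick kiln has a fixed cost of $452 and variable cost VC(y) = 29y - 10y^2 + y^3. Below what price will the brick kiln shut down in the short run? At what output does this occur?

$4 per unit, at y = 5

The shutdown price is the minimum of AVC. VC = 29y - 10y^2 + y^3, so AVC = 29 - 10y + y^2.
At the minimum of AVC, MC = AVC. MC = 29 - 20y + 3y^2; setting MC = AVC gives 2y^2 - 10y = 0, so y = 5. min AVC = 4.
For P < $4 the firm produces nothing.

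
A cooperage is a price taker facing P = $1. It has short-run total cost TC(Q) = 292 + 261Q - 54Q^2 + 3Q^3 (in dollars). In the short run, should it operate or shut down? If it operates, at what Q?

Shut down

Variable cost is VC = 261Q - 54Q^2 + 3Q^3, so AVC = VC/Q = 261 - 54Q + 3Q^2 and MC = dTC/dQ = 261 - 108Q + 9Q^2.
The AVC parabola has its vertex at Q = 54/6 = 9, where AVC = 261 - 54·9 + 3·9^2 = $18.
With P < min AVC ($1 < $18), every unit sold adds to the loss.
The firm minimizes its loss by shutting down and losing only its fixed cost of $292.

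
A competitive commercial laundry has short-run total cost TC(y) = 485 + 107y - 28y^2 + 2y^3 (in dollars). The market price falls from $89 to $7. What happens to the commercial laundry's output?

MC = 107 - 56y + 6y^2; the shutdown threshold is min AVC = $9 (at y = 7).
At P = $89 ≥ min AVC, set P = MC on the rising branch: y = 9.
At P = $7 < min AVC = $9, price no longer covers variable cost at any output, so the firm shuts down: y = 0.

Output falls from 9 to 0 (the firm shuts down)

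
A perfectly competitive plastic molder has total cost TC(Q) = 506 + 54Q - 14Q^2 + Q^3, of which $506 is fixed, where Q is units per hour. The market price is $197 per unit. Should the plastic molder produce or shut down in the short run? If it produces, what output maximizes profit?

Variable cost is VC = 54Q - 14Q^2 + Q^3, so AVC = VC/Q = 54 - 14Q + Q^2 and MC = dTC/dQ = 54 - 28Q + 3Q^2.
AVC hits its minimum where MC = AVC, at Q = 7, giving min AVC = 54 - 14·7 + 7^2 = $5.
Because $197 ≥ $5, revenue can cover variable cost; the firm operates.
Solving P = MC: -143 - 28Q + 3Q^2 = 0 ⇒ Q = -11/3 or 13. On the upward-sloping branch, Q* = 13.
Check: AVC at Q = 13 is $41 ≤ P, so revenue covers variable cost.
Profit = P·Q − TC = 197·13 − 1039 = $1522.

Produce at Q = 13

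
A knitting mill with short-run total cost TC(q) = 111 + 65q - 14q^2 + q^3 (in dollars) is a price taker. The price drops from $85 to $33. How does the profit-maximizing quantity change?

MC = 65 - 28q + 3q^2; the shutdown threshold is min AVC = $16 (at q = 7).
With P = $85 above the shutdown price, P = MC gives q = 10.
At P = $33 ≥ min AVC, set P = MC: q = 8. The firm stays open but cuts output.

Output falls from 10 to 8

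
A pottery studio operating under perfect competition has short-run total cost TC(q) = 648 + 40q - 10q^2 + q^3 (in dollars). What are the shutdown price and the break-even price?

AVC = 40 - 10q + q^2; minimized at q = 5, giving min AVC = $15. That is the shutdown price.
ATC = 648/q + 40 - 10q + q^2. Setting dATC/dq = −648/q^2 − 10 + 2q = 0 gives q = 9 (since 2·9^3 − 10·9^2 = 648).
min ATC = 648/9 + 40 − 10·9 + 9^2 = $103. That is the break-even price.
Between these two prices the firm operates at a loss; above $103 it earns a profit.

Shutdown price = $15; break-even price = $103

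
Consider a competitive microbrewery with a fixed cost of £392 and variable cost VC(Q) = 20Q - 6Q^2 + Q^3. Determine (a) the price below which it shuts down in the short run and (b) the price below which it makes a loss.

Shutdown price = min AVC. AVC = 20 - 6Q + Q^2, with vertex at Q = 3 and minimum £11.
ATC = 392/Q + 20 - 6Q + Q^2. Setting dATC/dQ = −392/Q^2 − 6 + 2Q = 0 gives Q = 7 (since 2·7^3 − 6·7^2 = 392).
min ATC = 392/7 + 20 − 6·7 + 7^2 = £83. That is the break-even price.
For £11 ≤ P < £83 the firm produces at a loss; below £11 it shuts down.

Shutdown price = £11; break-even price = £83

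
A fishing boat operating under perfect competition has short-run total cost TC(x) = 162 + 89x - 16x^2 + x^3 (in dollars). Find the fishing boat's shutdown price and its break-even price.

Shutdown price = $25; break-even price = $44

Shutdown price = min AVC. AVC = 89 - 16x + x^2, with vertex at x = 8 and minimum $25.
ATC = 162/x + 89 - 16x + x^2. Setting dATC/dx = −162/x^2 − 16 + 2x = 0 gives x = 9 (since 2·9^3 − 16·9^2 = 162).
min ATC = 162/9 + 89 − 16·9 + 9^2 = $44. That is the break-even price.
For $25 ≤ P < $44 the firm produces at a loss; below $25 it shuts down.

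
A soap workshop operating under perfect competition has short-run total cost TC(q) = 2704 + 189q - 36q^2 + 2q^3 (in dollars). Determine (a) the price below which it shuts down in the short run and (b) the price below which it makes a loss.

Shutdown price = $27; break-even price = $267

AVC = 189 - 36q + 2q^2; minimized at q = 9, giving min AVC = $27. That is the shutdown price.
ATC = 2704/q + 189 - 36q + 2q^2. Setting dATC/dq = −2704/q^2 − 36 + 4q = 0 gives q = 13 (since 4·13^3 − 36·13^2 = 2704).
min ATC = 2704/13 + 189 − 36·13 + 2·13^2 = $267. That is the break-even price.
For $27 ≤ P < $267 the firm produces at a loss; below $27 it shuts down.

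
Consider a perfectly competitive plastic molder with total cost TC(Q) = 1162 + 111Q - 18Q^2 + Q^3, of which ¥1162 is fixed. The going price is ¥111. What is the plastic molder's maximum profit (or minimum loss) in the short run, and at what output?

AVC = 111 - 18Q + Q^2; min AVC = ¥30 at Q = 9. Since P = ¥111 ≥ min AVC, the firm produces.
With MC = 111 - 36Q + 3Q^2, P = MC on the upward-sloping part at Q* = 12.
TR = 111·12 = 1332. TC = 1162 + 468 = 1630. Profit = 1332 − 1630 = -¥298.
That loss of ¥298 beats the ¥1162 the firm would lose by shutting down; producing recovers ¥864 of fixed cost.

Profit = -¥298 at Q = 12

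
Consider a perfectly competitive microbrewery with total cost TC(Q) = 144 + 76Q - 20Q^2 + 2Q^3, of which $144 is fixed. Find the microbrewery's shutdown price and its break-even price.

Shutdown price = $26; break-even price = $52

Shutdown price = min AVC. AVC = 76 - 20Q + 2Q^2, with vertex at Q = 5 and minimum $26.
ATC = 144/Q + 76 - 20Q + 2Q^2. Setting dATC/dQ = −144/Q^2 − 20 + 4Q = 0 gives Q = 6 (since 4·6^3 − 20·6^2 = 144).
min ATC = 144/6 + 76 − 20·6 + 2·6^2 = $52. That is the break-even price.
For $26 ≤ P < $52 the firm produces at a loss; below $26 it shuts down.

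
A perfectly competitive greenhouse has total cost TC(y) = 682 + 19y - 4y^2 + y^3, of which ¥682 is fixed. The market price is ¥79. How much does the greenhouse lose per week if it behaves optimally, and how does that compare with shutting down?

AVC = 19 - 4y + y^2; min AVC = ¥15 at y = 2. Since P = ¥79 ≥ min AVC, the firm produces.
MC = 19 - 8y + 3y^2. Setting P = MC and taking the root on the rising branch gives y* = 6.
TR = 79·6 = 474. TC = 682 + 186 = 868. Profit = 474 − 868 = -¥394.
Shutting down would mean losing the fixed cost of ¥682, so operating at a loss of ¥394 is better by ¥288.

Profit = -¥394 at y = 6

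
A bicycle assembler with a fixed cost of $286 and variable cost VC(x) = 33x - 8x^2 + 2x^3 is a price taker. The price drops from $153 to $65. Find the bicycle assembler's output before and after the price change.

Output falls from 6 to 4

MC = 33 - 16x + 6x^2; the shutdown threshold is min AVC = $25 (at x = 2).
With P = $153 above the shutdown price, P = MC gives x = 6.
At P = $65 ≥ min AVC, set P = MC: x = 4. The firm stays open but cuts output.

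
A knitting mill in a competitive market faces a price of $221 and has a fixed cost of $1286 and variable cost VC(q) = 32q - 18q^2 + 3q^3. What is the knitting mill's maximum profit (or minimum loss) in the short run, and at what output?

AVC = 32 - 18q + 3q^2 has its minimum $5 at q = 3; price $221 clears that bar, so the firm operates.
MC = 32 - 36q + 9q^2. Setting P = MC and taking the root on the rising branch gives q* = 7.
TR = 221·7 = 1547. TC = 1286 + 371 = 1657. Profit = 1547 − 1657 = -$110.
That loss of $110 beats the $1286 the firm would lose by shutting down; producing recovers $1176 of fixed cost.

Profit = -$110 at q = 7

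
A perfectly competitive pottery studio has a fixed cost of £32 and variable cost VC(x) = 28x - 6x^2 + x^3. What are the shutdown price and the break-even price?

AVC = 28 - 6x + x^2; minimized at x = 3, giving min AVC = £19. That is the shutdown price.
ATC = 32/x + 28 - 6x + x^2. Setting dATC/dx = −32/x^2 − 6 + 2x = 0 gives x = 4 (since 2·4^3 − 6·4^2 = 32).
min ATC = 32/4 + 28 − 6·4 + 4^2 = £28. That is the break-even price.
For £19 ≤ P < £28 the firm produces at a loss; below £19 it shuts down.

Shutdown price = £19; break-even price = £28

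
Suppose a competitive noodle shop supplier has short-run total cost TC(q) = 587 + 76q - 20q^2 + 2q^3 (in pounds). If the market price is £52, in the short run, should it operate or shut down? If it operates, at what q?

Produce at q = 6

From TC, MC = TC'(q) = 76 - 40q + 6q^2 and AVC = VC/q = 76 - 20q + 2q^2.
AVC is minimized where dAVC/dq = -20 + 4q = 0, at q = 5; min AVC = 76 - 20·5 + 2·5^2 = £26.
Since P = £52 ≥ min AVC = £26, price covers variable cost and the firm should produce.
Set P = MC: 52 = 76 - 40q + 6q^2 → 24 - 40q + 6q^2 = 0. The roots are q = 2/3 and q = 6; the profit-maximizing output is on the rising part of MC, so q* = 6.
Check: AVC at q = 6 is £28 ≤ P, so revenue covers variable cost.
Profit = P·q − TC = 52·6 − 755 = -£443, a loss, but smaller than the £587 fixed cost the firm would lose by shutting down.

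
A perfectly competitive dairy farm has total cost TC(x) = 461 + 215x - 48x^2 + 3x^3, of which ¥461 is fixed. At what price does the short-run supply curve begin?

The shutdown price is the minimum of AVC. VC = 215x - 48x^2 + 3x^3, so AVC = 215 - 48x + 3x^2.
dAVC/dx = -48 + 6x = 0 gives x = 8. min AVC = 215 - 48·8 + 3·8^2 = 23.
So the shutdown price is ¥23.

¥23 per unit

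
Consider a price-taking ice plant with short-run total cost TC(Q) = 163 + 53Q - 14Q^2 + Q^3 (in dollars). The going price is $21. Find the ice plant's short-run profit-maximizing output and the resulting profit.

Profit = -$35 at Q = 8

AVC = 53 - 14Q + Q^2; min AVC = $4 at Q = 7. Since P = $21 ≥ min AVC, the firm produces.
MC = 53 - 28Q + 3Q^2. Setting P = MC and taking the root on the rising branch gives Q* = 8.
TR = 21·8 = 168. TC = 163 + 40 = 203. Profit = 168 − 203 = -$35.
Shutting down would mean losing the fixed cost of $163, so operating at a loss of $35 is better by $128.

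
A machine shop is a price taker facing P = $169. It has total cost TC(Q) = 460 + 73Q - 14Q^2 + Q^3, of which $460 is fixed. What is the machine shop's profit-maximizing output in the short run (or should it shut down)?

Produce at Q = 12

Strip out fixed cost: VC = 73Q - 14Q^2 + Q^3. Then AVC = 73 - 14Q + Q^2 and MC = 73 - 28Q + 3Q^2.
AVC is minimized where dAVC/dQ = -14 + 2Q = 0, at Q = 7; min AVC = 73 - 14·7 + 7^2 = $24.
P = $169 exceeds min AVC = $24, so the firm stays open.
P = MC gives -96 - 28Q + 3Q^2 = 0, with roots -8/3 and 12. Take the larger (rising MC): Q* = 12.
Check: AVC at Q = 12 is $49 ≤ P, so revenue covers variable cost.
Profit = P·Q − TC = 169·12 − 1048 = $980.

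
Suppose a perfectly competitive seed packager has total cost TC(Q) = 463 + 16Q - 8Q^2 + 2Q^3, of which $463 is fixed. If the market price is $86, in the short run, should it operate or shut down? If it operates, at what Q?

From TC, MC = TC'(Q) = 16 - 16Q + 6Q^2 and AVC = VC/Q = 16 - 8Q + 2Q^2.
AVC hits its minimum where MC = AVC, at Q = 2, giving min AVC = 16 - 8·2 + 2·2^2 = $8.
P = $86 exceeds min AVC = $8, so the firm stays open.
Set P = MC: 86 = 16 - 16Q + 6Q^2 → -70 - 16Q + 6Q^2 = 0. The roots are Q = -7/3 and Q = 5; the profit-maximizing output is on the rising part of MC, so Q* = 5.
Check: AVC at Q = 5 is $26 ≤ P, so revenue covers variable cost.
Profit = P·Q − TC = 86·5 − 593 = -$163, a loss, but smaller than the $463 fixed cost the firm would lose by shutting down.

Produce at Q = 5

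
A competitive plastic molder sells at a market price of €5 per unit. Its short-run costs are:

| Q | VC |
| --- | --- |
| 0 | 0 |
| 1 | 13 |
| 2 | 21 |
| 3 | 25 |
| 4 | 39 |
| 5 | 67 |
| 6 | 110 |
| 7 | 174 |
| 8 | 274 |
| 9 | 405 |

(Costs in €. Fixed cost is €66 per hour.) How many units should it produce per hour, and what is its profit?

Tabulate TR − TC: Q=0: -66; Q=1: -74; Q=2: -77; Q=3: -76; Q=4: -85; Q=5: -108; Q=6: -146; Q=7: -205; Q=8: -300; Q=9: -426.
Profit is highest at Q = 0. Equivalently, the lowest AVC in the table is 25/3 ≈ €8.33 at Q = 3, and P = €5 falls below it — price never covers variable cost, so the firm shuts down and loses only its fixed cost.

Q = 0 (shut down); profit = -€66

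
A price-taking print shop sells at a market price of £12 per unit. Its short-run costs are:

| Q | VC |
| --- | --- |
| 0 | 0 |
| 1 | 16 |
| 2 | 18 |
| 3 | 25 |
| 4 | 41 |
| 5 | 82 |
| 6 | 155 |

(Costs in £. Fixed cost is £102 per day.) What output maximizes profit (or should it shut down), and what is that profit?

Compute π = P·Q − TC at each output: Q=0: -102; Q=1: -106; Q=2: -96; Q=3: -91; Q=4: -95; Q=5: -124; Q=6: -185.
Profit is maximized at Q = 3. AVC there is 25/3 = £8.33 ≤ P, so producing beats shutting down (which would give -£102).

Q = 3; profit = -£91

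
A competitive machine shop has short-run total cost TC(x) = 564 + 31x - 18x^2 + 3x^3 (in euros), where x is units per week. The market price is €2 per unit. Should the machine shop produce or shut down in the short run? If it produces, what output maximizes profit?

Shut down

Strip out fixed cost: VC = 31x - 18x^2 + 3x^3. Then AVC = 31 - 18x + 3x^2 and MC = 31 - 36x + 9x^2.
AVC hits its minimum where MC = AVC, at x = 3, giving min AVC = 31 - 18·3 + 3·3^2 = €4.
Since P = €2 < min AVC = €4, price fails to cover variable cost at any output.
The firm minimizes its loss by shutting down and losing only its fixed cost of €564.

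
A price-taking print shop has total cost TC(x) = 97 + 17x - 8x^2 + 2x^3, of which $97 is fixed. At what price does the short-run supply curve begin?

$9 per unit

The shutdown price is the minimum of AVC. VC = 17x - 8x^2 + 2x^3, so AVC = 17 - 8x + 2x^2.
At the minimum of AVC, MC = AVC. MC = 17 - 16x + 6x^2; setting MC = AVC gives 4x^2 - 8x = 0, so x = 2. min AVC = 9.
So the shutdown price is $9.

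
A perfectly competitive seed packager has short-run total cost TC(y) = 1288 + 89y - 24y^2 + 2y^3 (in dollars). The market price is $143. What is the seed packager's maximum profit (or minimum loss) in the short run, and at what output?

Profit = -$316 at y = 9

AVC = 89 - 24y + 2y^2 has its minimum $17 at y = 6; price $143 clears that bar, so the firm operates.
MC = 89 - 48y + 6y^2. Setting P = MC and taking the root on the rising branch gives y* = 9.
TR = 143·9 = 1287. TC = 1288 + 315 = 1603. Profit = 1287 − 1603 = -$316.
By producing, the firm covers all variable cost plus $972 of fixed cost; shutting down would lose the full $1288.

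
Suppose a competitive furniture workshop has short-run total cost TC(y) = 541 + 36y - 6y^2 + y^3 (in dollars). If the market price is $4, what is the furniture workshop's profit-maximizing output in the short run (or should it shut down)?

Strip out fixed cost: VC = 36y - 6y^2 + y^3. Then AVC = 36 - 6y + y^2 and MC = 36 - 12y + 3y^2.
The AVC parabola has its vertex at y = 6/2 = 3, where AVC = 36 - 6·3 + 3^2 = $27.
Since P = $4 < min AVC = $27, price fails to cover variable cost at any output.
The firm minimizes its loss by shutting down and losing only its fixed cost of $541.

Shut down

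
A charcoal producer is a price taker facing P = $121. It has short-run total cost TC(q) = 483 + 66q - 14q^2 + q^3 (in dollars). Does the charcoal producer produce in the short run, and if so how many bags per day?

Strip out fixed cost: VC = 66q - 14q^2 + q^3. Then AVC = 66 - 14q + q^2 and MC = 66 - 28q + 3q^2.
AVC is minimized where dAVC/dq = -14 + 2q = 0, at q = 7; min AVC = 66 - 14·7 + 7^2 = $17.
Since P = $121 ≥ min AVC = $17, price covers variable cost and the firm should produce.
Set P = MC: 121 = 66 - 28q + 3q^2 → -55 - 28q + 3q^2 = 0. The roots are q = -5/3 and q = 11; the profit-maximizing output is on the rising part of MC, so q* = 11.
Check: AVC at q = 11 is $33 ≤ P, so revenue covers variable cost.
Profit = P·q − TC = 121·11 − 846 = $485.

Produce at q = 11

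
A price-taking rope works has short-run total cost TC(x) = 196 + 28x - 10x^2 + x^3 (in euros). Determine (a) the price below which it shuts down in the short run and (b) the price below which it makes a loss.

Shutdown price = min AVC. AVC = 28 - 10x + x^2, with vertex at x = 5 and minimum €3.
ATC = 196/x + 28 - 10x + x^2. Setting dATC/dx = −196/x^2 − 10 + 2x = 0 gives x = 7 (since 2·7^3 − 10·7^2 = 196).
min ATC = 196/7 + 28 − 10·7 + 7^2 = €35. That is the break-even price.
Between these two prices the firm operates at a loss; above €35 it earns a profit.

Shutdown price = €3; break-even price = €35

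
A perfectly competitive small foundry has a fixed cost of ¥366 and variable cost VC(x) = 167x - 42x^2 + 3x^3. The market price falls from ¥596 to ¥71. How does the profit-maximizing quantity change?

AVC = 167 - 42x + 3x^2, minimized at x = 7 where min AVC = ¥20. MC = 167 - 84x + 9x^2.
With P = ¥596 above the shutdown price, P = MC gives x = 13.
At P = ¥71 ≥ min AVC, set P = MC: x = 8. The firm stays open but cuts output.

Output falls from 13 to 8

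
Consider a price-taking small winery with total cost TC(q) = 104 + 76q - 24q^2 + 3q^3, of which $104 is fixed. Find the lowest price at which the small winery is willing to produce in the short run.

$28 per unit

Short-run supply begins at min AVC. From VC = 76q - 24q^2 + 3q^3, AVC = 76 - 24q + 3q^2.
At the minimum of AVC, MC = AVC. MC = 76 - 48q + 9q^2; setting MC = AVC gives 6q^2 - 24q = 0, so q = 4. min AVC = 28.
The firm shuts down for any P below $28.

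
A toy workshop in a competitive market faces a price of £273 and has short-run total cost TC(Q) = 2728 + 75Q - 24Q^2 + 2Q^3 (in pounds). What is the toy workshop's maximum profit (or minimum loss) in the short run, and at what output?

Profit = -£308 at Q = 11

AVC = 75 - 24Q + 2Q^2 has its minimum £3 at Q = 6; price £273 clears that bar, so the firm operates.
With MC = 75 - 48Q + 6Q^2, P = MC on the upward-sloping part at Q* = 11.
TR = 273·11 = 3003. TC = 2728 + 583 = 3311. Profit = 3003 − 3311 = -£308.
By producing, the firm covers all variable cost plus £2420 of fixed cost; shutting down would lose the full £2728.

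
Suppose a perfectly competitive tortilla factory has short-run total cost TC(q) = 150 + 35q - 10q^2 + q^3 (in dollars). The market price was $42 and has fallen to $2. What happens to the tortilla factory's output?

Output falls from 7 to 0 (the firm shuts down)

AVC = 35 - 10q + q^2, minimized at q = 5 where min AVC = $10. MC = 35 - 20q + 3q^2.
At P = $42 ≥ min AVC, set P = MC on the rising branch: q = 7.
At P = $2 < min AVC = $10, price no longer covers variable cost at any output, so the firm shuts down: q = 0.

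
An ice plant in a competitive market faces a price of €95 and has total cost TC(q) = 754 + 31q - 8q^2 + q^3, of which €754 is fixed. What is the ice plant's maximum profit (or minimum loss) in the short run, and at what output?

Profit = -€242 at q = 8

AVC = 31 - 8q + q^2 has its minimum €15 at q = 4; price €95 clears that bar, so the firm operates.
MC = 31 - 16q + 3q^2. Setting P = MC and taking the root on the rising branch gives q* = 8.
TR = 95·8 = 760. TC = 754 + 248 = 1002. Profit = 760 − 1002 = -€242.
That loss of €242 beats the €754 the firm would lose by shutting down; producing recovers €512 of fixed cost.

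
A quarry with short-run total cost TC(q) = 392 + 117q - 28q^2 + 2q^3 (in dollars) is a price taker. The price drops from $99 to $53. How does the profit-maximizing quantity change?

MC = 117 - 56q + 6q^2; the shutdown threshold is min AVC = $19 (at q = 7).
With P = $99 above the shutdown price, P = MC gives q = 9.
At P = $53 ≥ min AVC, set P = MC: q = 8. The firm stays open but cuts output.

Output falls from 9 to 8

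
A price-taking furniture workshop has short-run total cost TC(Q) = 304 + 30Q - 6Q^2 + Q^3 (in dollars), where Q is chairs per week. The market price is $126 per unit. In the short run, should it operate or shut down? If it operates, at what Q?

Produce at Q = 8

From TC, MC = TC'(Q) = 30 - 12Q + 3Q^2 and AVC = VC/Q = 30 - 6Q + Q^2.
The AVC parabola has its vertex at Q = 6/2 = 3, where AVC = 30 - 6·3 + 3^2 = $21.
Because $126 ≥ $21, revenue can cover variable cost; the firm operates.
Solving P = MC: -96 - 12Q + 3Q^2 = 0 ⇒ Q = -4 or 8. On the upward-sloping branch, Q* = 8.
Check: AVC at Q = 8 is $46 ≤ P, so revenue covers variable cost.
Profit = P·Q − TC = 126·8 − 672 = $336.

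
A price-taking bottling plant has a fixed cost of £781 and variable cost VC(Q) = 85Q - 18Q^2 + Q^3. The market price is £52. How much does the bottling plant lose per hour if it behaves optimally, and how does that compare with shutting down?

AVC = 85 - 18Q + Q^2; min AVC = £4 at Q = 9. Since P = £52 ≥ min AVC, the firm produces.
With MC = 85 - 36Q + 3Q^2, P = MC on the upward-sloping part at Q* = 11.
TR = 52·11 = 572. TC = 781 + 88 = 869. Profit = 572 − 869 = -£297.
That loss of £297 beats the £781 the firm would lose by shutting down; producing recovers £484 of fixed cost.

Profit = -£297 at Q = 11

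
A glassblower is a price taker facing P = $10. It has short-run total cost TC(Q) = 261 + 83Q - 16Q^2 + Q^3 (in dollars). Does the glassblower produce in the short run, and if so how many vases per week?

From TC, MC = TC'(Q) = 83 - 32Q + 3Q^2 and AVC = VC/Q = 83 - 16Q + Q^2.
The AVC parabola has its vertex at Q = 16/2 = 8, where AVC = 83 - 16·8 + 8^2 = $19.
P = $10 lies below min AVC = $19; no output level covers variable cost.
Shutting down limits the loss to fixed cost, $261.

Shut down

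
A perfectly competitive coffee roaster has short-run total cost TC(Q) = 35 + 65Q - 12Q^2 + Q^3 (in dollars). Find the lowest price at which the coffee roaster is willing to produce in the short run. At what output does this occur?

Short-run supply begins at min AVC. From VC = 65Q - 12Q^2 + Q^3, AVC = 65 - 12Q + Q^2.
dAVC/dQ = -12 + 2Q = 0 gives Q = 6. min AVC = 65 - 12·6 + 6^2 = 29.
The firm shuts down for any P below $29.

$29 per unit, at Q = 6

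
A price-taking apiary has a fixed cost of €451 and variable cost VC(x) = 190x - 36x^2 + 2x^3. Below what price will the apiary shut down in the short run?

€28 per unit

The firm shuts down when price falls below the minimum of average variable cost. AVC = VC/x = 190 - 36x + 2x^2.
dAVC/dx = -36 + 4x = 0 gives x = 9. min AVC = 190 - 36·9 + 2·9^2 = 28.
The firm shuts down for any P below €28.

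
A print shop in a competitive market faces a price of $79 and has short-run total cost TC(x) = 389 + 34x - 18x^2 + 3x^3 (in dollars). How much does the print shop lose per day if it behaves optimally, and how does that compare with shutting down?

Profit = -$89 at x = 5

AVC = 34 - 18x + 3x^2; min AVC = $7 at x = 3. Since P = $79 ≥ min AVC, the firm produces.
With MC = 34 - 36x + 9x^2, P = MC on the upward-sloping part at x* = 5.
TR = 79·5 = 395. TC = 389 + 95 = 484. Profit = 395 − 484 = -$89.
By producing, the firm covers all variable cost plus $300 of fixed cost; shutting down would lose the full $389.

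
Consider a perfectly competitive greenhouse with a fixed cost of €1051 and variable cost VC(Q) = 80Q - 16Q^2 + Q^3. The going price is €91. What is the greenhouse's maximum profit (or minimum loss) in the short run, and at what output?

AVC = 80 - 16Q + Q^2 has its minimum €16 at Q = 8; price €91 clears that bar, so the firm operates.
With MC = 80 - 32Q + 3Q^2, P = MC on the upward-sloping part at Q* = 11.
TR = 91·11 = 1001. TC = 1051 + 275 = 1326. Profit = 1001 − 1326 = -€325.
Shutting down would mean losing the fixed cost of €1051, so operating at a loss of €325 is better by €726.

Profit = -€325 at Q = 11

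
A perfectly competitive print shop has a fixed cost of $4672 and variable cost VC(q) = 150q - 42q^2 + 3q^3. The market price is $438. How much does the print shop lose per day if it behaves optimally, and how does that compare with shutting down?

Profit = -$352 at q = 12

AVC = 150 - 42q + 3q^2; min AVC = $3 at q = 7. Since P = $438 ≥ min AVC, the firm produces.
MC = 150 - 84q + 9q^2. Setting P = MC and taking the root on the rising branch gives q* = 12.
TR = 438·12 = 5256. TC = 4672 + 936 = 5608. Profit = 5256 − 5608 = -$352.
Shutting down would mean losing the fixed cost of $4672, so operating at a loss of $352 is better by $4320.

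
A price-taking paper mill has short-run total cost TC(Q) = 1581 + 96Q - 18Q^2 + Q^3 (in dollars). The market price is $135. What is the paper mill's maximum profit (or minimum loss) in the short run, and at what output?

Profit = -$229 at Q = 13

AVC = 96 - 18Q + Q^2 has its minimum $15 at Q = 9; price $135 clears that bar, so the firm operates.
With MC = 96 - 36Q + 3Q^2, P = MC on the upward-sloping part at Q* = 13.
TR = 135·13 = 1755. TC = 1581 + 403 = 1984. Profit = 1755 − 1984 = -$229.
That loss of $229 beats the $1581 the firm would lose by shutting down; producing recovers $1352 of fixed cost.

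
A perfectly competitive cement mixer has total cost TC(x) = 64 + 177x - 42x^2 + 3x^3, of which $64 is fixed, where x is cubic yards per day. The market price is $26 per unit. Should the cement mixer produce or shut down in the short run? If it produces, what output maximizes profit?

Variable cost is VC = 177x - 42x^2 + 3x^3, so AVC = VC/x = 177 - 42x + 3x^2 and MC = dTC/dx = 177 - 84x + 9x^2.
AVC is minimized where dAVC/dx = -42 + 6x = 0, at x = 7; min AVC = 177 - 42·7 + 3·7^2 = $30.
P = $26 lies below min AVC = $30; no output level covers variable cost.
Shutting down limits the loss to fixed cost, $64.

Shut down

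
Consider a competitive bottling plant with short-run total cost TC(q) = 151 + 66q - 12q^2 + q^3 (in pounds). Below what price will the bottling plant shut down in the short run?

The firm shuts down when price falls below the minimum of average variable cost. AVC = VC/q = 66 - 12q + q^2.
dAVC/dq = -12 + 2q = 0 gives q = 6. min AVC = 66 - 12·6 + 6^2 = 30.
For P < £30 the firm produces nothing.

£30 per unit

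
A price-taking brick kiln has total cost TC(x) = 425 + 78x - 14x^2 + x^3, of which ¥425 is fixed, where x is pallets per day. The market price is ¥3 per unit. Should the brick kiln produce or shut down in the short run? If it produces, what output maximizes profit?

Variable cost is VC = 78x - 14x^2 + x^3, so AVC = VC/x = 78 - 14x + x^2 and MC = dTC/dx = 78 - 28x + 3x^2.
AVC hits its minimum where MC = AVC, at x = 7, giving min AVC = 78 - 14·7 + 7^2 = ¥29.
P = ¥3 lies below min AVC = ¥29; no output level covers variable cost.
Shutting down limits the loss to fixed cost, ¥425.

Shut down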